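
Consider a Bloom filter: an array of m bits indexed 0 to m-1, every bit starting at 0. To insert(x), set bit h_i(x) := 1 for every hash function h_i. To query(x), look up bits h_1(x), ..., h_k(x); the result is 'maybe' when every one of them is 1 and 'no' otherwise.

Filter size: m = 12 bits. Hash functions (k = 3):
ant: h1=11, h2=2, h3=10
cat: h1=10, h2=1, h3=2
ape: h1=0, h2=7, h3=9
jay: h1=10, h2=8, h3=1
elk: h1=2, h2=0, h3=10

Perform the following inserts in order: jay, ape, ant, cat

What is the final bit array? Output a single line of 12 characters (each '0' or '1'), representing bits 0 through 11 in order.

Start: bits=000000000000
After insert 'jay': sets bits 1 8 10 -> bits=010000001010
After insert 'ape': sets bits 0 7 9 -> bits=110000011110
After insert 'ant': sets bits 2 10 11 -> bits=111000011111
After insert 'cat': sets bits 1 2 10 -> bits=111000011111

Answer: 111000011111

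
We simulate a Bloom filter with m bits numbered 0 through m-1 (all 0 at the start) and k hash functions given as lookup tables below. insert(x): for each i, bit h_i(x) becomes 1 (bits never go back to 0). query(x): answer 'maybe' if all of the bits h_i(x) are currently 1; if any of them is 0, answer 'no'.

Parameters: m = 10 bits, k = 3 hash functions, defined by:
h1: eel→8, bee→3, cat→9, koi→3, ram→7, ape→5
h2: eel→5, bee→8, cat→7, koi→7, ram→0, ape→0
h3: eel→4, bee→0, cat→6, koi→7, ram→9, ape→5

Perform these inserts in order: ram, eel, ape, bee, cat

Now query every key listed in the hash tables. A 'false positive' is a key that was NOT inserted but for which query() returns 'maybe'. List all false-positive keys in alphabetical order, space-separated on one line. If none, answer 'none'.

Start: bits=0000000000
After insert 'ram': sets bits 0 7 9 -> bits=1000000101
After insert 'eel': sets bits 4 5 8 -> bits=1000110111
After insert 'ape': sets bits 0 5 -> bits=1000110111
After insert 'bee': sets bits 0 3 8 -> bits=1001110111
After insert 'cat': sets bits 6 7 9 -> bits=1001111111
Not inserted: koi — query each against bits=1001111111:
query koi: checks bit3=1, bit7=1 (all 1) -> maybe => FALSE POSITIVE
False positives (alphabetical): koi

Answer: koi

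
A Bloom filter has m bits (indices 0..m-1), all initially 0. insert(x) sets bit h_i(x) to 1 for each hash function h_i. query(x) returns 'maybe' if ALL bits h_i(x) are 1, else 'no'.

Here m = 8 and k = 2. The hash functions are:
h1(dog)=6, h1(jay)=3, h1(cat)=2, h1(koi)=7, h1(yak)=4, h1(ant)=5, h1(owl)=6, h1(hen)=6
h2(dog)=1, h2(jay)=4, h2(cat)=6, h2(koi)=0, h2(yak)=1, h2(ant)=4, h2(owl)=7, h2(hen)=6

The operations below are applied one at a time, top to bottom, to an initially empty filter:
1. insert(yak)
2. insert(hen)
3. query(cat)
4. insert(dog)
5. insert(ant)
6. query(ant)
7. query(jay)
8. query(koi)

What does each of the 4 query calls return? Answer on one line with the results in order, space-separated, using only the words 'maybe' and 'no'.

Answer: no maybe no no

Derivation:
Start: bits=00000000
Op 1: insert yak -> sets bits 1 4 -> bits=01001000
Op 2: insert hen -> sets bits 6 -> bits=01001010
Op 3: query cat -> checks bit2=0, bit6=1 (has a 0) -> no
Op 4: insert dog -> sets bits 1 6 -> bits=01001010
Op 5: insert ant -> sets bits 4 5 -> bits=01001110
Op 6: query ant -> checks bit4=1, bit5=1 (all 1) -> maybe
Op 7: query jay -> checks bit3=0, bit4=1 (has a 0) -> no
Op 8: query koi -> checks bit0=0, bit7=0 (has a 0) -> no
Query results in order: no maybe no no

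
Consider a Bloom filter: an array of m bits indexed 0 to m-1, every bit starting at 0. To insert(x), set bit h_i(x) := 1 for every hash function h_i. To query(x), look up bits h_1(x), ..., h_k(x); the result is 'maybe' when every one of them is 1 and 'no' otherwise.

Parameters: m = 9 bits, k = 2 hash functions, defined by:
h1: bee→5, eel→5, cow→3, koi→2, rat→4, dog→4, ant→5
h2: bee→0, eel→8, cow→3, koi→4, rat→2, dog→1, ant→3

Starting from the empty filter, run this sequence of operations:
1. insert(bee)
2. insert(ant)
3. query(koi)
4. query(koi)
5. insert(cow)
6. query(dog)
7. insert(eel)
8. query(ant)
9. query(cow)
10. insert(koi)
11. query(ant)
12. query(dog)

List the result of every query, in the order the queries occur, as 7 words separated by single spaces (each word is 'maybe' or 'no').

Start: bits=000000000
Op 1: insert bee -> sets bits 0 5 -> bits=100001000
Op 2: insert ant -> sets bits 3 5 -> bits=100101000
Op 3: query koi -> checks bit2=0, bit4=0 (has a 0) -> no
Op 4: query koi -> checks bit2=0, bit4=0 (has a 0) -> no
Op 5: insert cow -> sets bits 3 -> bits=100101000
Op 6: query dog -> checks bit1=0, bit4=0 (has a 0) -> no
Op 7: insert eel -> sets bits 5 8 -> bits=100101001
Op 8: query ant -> checks bit3=1, bit5=1 (all 1) -> maybe
Op 9: query cow -> checks bit3=1 (all 1) -> maybe
Op 10: insert koi -> sets bits 2 4 -> bits=101111001
Op 11: query ant -> checks bit3=1, bit5=1 (all 1) -> maybe
Op 12: query dog -> checks bit1=0, bit4=1 (has a 0) -> no
Query results in order: no no no maybe maybe maybe no

Answer: no no no maybe maybe maybe no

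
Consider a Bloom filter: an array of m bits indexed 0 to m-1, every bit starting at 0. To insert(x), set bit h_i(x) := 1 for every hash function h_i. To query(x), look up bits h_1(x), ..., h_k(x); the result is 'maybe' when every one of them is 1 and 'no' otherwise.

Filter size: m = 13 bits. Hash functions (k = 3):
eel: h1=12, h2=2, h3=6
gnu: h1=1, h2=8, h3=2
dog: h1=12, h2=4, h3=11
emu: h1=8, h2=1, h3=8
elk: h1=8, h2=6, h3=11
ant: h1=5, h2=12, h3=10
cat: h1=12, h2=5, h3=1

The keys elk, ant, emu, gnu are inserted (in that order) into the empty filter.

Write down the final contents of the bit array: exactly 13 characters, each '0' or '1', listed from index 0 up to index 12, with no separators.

Start: bits=0000000000000
After insert 'elk': sets bits 6 8 11 -> bits=0000001010010
After insert 'ant': sets bits 5 10 12 -> bits=0000011010111
After insert 'emu': sets bits 1 8 -> bits=0100011010111
After insert 'gnu': sets bits 1 2 8 -> bits=0110011010111

Answer: 0110011010111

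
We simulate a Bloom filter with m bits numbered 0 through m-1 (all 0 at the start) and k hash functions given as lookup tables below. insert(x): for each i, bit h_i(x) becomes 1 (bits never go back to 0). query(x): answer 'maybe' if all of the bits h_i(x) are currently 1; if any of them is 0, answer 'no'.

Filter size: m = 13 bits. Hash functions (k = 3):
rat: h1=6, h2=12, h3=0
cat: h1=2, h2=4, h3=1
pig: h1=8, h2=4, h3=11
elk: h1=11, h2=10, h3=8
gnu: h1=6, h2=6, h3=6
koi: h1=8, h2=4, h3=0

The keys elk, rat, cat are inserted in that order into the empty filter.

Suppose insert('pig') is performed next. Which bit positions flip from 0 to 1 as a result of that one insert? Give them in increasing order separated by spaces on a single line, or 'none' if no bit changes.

Start: bits=0000000000000
After insert 'elk': sets bits 8 10 11 -> bits=0000000010110
After insert 'rat': sets bits 0 6 12 -> bits=1000001010111
After insert 'cat': sets bits 1 2 4 -> bits=1110101010111
insert 'pig' would touch bits 4 8 11; currently bit4=1, bit8=1, bit11=1
Bits that are 0 among those (would change 0->1): none

Answer: none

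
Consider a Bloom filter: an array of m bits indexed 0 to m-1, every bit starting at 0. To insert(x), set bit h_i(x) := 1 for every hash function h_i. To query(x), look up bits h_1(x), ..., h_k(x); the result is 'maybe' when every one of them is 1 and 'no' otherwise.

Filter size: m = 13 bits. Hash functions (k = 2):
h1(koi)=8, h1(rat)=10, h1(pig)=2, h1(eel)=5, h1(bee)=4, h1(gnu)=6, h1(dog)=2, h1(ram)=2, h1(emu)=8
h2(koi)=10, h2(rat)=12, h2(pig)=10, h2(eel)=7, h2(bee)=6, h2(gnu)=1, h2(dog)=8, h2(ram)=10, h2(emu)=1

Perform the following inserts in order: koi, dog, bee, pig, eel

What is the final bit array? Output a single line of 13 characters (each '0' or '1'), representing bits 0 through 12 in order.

Start: bits=0000000000000
After insert 'koi': sets bits 8 10 -> bits=0000000010100
After insert 'dog': sets bits 2 8 -> bits=0010000010100
After insert 'bee': sets bits 4 6 -> bits=0010101010100
After insert 'pig': sets bits 2 10 -> bits=0010101010100
After insert 'eel': sets bits 5 7 -> bits=0010111110100

Answer: 0010111110100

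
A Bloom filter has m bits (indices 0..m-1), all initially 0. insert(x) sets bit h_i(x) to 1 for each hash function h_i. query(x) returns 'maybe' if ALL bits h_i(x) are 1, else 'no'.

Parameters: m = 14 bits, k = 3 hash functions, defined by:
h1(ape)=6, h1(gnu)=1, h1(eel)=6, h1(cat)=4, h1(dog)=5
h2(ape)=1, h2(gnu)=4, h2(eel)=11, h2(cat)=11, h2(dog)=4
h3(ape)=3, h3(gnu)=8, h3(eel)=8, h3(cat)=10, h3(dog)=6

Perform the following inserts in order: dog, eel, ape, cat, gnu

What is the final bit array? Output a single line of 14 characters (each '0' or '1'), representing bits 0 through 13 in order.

Start: bits=00000000000000
After insert 'dog': sets bits 4 5 6 -> bits=00001110000000
After insert 'eel': sets bits 6 8 11 -> bits=00001110100100
After insert 'ape': sets bits 1 3 6 -> bits=01011110100100
After insert 'cat': sets bits 4 10 11 -> bits=01011110101100
After insert 'gnu': sets bits 1 4 8 -> bits=01011110101100

Answer: 01011110101100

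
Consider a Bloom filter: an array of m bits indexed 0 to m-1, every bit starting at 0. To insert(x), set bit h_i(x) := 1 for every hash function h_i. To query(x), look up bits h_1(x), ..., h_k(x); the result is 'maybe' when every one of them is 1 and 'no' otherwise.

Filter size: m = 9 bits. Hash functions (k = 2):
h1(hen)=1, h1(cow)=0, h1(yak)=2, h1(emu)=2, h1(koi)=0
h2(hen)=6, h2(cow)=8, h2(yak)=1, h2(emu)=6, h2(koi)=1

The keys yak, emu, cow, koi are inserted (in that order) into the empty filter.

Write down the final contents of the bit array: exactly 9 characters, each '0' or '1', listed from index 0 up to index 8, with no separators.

Answer: 111000101

Derivation:
Start: bits=000000000
After insert 'yak': sets bits 1 2 -> bits=011000000
After insert 'emu': sets bits 2 6 -> bits=011000100
After insert 'cow': sets bits 0 8 -> bits=111000101
After insert 'koi': sets bits 0 1 -> bits=111000101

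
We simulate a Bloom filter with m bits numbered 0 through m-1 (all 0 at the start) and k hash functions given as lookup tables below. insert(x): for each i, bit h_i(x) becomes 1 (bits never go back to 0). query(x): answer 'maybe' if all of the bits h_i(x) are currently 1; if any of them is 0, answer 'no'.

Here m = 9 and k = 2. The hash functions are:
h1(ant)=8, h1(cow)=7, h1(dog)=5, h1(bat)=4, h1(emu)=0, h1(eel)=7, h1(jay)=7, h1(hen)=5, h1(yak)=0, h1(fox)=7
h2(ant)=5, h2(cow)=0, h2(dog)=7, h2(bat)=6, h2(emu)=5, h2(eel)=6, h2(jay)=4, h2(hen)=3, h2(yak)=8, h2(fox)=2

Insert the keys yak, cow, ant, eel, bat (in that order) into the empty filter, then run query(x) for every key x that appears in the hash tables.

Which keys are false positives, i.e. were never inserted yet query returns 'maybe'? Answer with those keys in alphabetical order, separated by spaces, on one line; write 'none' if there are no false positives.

Start: bits=000000000
After insert 'yak': sets bits 0 8 -> bits=100000001
After insert 'cow': sets bits 0 7 -> bits=100000011
After insert 'ant': sets bits 5 8 -> bits=100001011
After insert 'eel': sets bits 6 7 -> bits=100001111
After insert 'bat': sets bits 4 6 -> bits=100011111
Not inserted: dog emu fox hen jay — query each against bits=100011111:
query dog: checks bit5=1, bit7=1 (all 1) -> maybe => FALSE POSITIVE
query emu: checks bit0=1, bit5=1 (all 1) -> maybe => FALSE POSITIVE
query fox: checks bit2=0, bit7=1 (has a 0) -> no => not a false positive
query hen: checks bit3=0, bit5=1 (has a 0) -> no => not a false positive
query jay: checks bit4=1, bit7=1 (all 1) -> maybe => FALSE POSITIVE
False positives (alphabetical): dog emu jay

Answer: dog emu jay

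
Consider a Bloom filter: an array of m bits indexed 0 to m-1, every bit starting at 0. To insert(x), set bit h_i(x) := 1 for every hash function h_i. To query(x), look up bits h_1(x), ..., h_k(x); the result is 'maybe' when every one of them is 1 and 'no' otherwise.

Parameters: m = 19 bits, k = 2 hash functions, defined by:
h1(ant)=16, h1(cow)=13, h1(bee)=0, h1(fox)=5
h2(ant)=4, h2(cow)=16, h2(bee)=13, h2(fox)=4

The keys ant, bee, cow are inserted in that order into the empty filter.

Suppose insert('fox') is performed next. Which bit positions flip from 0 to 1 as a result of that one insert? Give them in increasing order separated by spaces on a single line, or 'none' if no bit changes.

Start: bits=0000000000000000000
After insert 'ant': sets bits 4 16 -> bits=0000100000000000100
After insert 'bee': sets bits 0 13 -> bits=1000100000000100100
After insert 'cow': sets bits 13 16 -> bits=1000100000000100100
insert 'fox' would touch bits 4 5; currently bit4=1, bit5=0
Bits that are 0 among those (would change 0->1): 5

Answer: 5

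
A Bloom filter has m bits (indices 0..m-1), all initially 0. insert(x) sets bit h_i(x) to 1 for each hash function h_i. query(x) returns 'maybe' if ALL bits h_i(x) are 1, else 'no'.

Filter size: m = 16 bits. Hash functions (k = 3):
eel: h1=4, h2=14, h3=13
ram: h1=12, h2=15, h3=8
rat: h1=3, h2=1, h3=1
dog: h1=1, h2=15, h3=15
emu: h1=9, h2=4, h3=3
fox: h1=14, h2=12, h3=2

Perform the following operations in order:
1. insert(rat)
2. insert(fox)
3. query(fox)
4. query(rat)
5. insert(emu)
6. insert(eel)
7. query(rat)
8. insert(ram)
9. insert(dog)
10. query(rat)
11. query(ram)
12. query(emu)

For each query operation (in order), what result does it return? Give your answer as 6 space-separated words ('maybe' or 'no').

Start: bits=0000000000000000
Op 1: insert rat -> sets bits 1 3 -> bits=0101000000000000
Op 2: insert fox -> sets bits 2 12 14 -> bits=0111000000001010
Op 3: query fox -> checks bit2=1, bit12=1, bit14=1 (all 1) -> maybe
Op 4: query rat -> checks bit1=1, bit3=1 (all 1) -> maybe
Op 5: insert emu -> sets bits 3 4 9 -> bits=0111100001001010
Op 6: insert eel -> sets bits 4 13 14 -> bits=0111100001001110
Op 7: query rat -> checks bit1=1, bit3=1 (all 1) -> maybe
Op 8: insert ram -> sets bits 8 12 15 -> bits=0111100011001111
Op 9: insert dog -> sets bits 1 15 -> bits=0111100011001111
Op 10: query rat -> checks bit1=1, bit3=1 (all 1) -> maybe
Op 11: query ram -> checks bit8=1, bit12=1, bit15=1 (all 1) -> maybe
Op 12: query emu -> checks bit3=1, bit4=1, bit9=1 (all 1) -> maybe
Query results in order: maybe maybe maybe maybe maybe maybe

Answer: maybe maybe maybe maybe maybe maybe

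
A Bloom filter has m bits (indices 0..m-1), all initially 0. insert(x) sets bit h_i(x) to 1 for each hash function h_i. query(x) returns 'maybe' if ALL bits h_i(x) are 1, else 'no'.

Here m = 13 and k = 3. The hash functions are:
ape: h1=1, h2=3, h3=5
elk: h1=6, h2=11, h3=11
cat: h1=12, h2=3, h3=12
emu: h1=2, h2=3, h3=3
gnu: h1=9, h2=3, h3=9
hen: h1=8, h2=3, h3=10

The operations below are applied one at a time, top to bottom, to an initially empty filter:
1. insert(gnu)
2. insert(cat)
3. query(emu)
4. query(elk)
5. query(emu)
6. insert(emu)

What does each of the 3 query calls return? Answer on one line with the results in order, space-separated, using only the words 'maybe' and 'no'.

Start: bits=0000000000000
Op 1: insert gnu -> sets bits 3 9 -> bits=0001000001000
Op 2: insert cat -> sets bits 3 12 -> bits=0001000001001
Op 3: query emu -> checks bit2=0, bit3=1 (has a 0) -> no
Op 4: query elk -> checks bit6=0, bit11=0 (has a 0) -> no
Op 5: query emu -> checks bit2=0, bit3=1 (has a 0) -> no
Op 6: insert emu -> sets bits 2 3 -> bits=0011000001001
Query results in order: no no no

Answer: no no no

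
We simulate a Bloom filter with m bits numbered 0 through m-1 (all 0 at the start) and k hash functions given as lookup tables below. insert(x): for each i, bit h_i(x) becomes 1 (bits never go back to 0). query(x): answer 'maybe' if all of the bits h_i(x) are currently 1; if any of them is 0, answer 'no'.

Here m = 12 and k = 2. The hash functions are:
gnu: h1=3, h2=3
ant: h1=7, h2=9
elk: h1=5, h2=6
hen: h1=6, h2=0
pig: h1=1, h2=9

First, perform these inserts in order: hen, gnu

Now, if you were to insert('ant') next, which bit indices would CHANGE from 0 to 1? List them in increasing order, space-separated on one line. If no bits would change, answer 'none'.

Start: bits=000000000000
After insert 'hen': sets bits 0 6 -> bits=100000100000
After insert 'gnu': sets bits 3 -> bits=100100100000
insert 'ant' would touch bits 7 9; currently bit7=0, bit9=0
Bits that are 0 among those (would change 0->1): 7 9

Answer: 7 9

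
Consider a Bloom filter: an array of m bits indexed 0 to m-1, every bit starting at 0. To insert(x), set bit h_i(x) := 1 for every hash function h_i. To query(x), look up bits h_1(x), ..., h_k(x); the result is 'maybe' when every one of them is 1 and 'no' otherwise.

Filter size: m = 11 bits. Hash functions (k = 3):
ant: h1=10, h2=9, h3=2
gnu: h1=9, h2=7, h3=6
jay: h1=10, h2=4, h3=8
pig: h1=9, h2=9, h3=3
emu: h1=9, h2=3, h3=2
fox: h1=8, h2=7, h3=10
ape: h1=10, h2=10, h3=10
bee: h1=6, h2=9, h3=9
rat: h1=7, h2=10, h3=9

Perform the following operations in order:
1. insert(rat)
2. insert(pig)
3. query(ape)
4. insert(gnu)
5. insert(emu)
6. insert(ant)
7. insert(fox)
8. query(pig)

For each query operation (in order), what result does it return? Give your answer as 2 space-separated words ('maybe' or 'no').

Start: bits=00000000000
Op 1: insert rat -> sets bits 7 9 10 -> bits=00000001011
Op 2: insert pig -> sets bits 3 9 -> bits=00010001011
Op 3: query ape -> checks bit10=1 (all 1) -> maybe
Op 4: insert gnu -> sets bits 6 7 9 -> bits=00010011011
Op 5: insert emu -> sets bits 2 3 9 -> bits=00110011011
Op 6: insert ant -> sets bits 2 9 10 -> bits=00110011011
Op 7: insert fox -> sets bits 7 8 10 -> bits=00110011111
Op 8: query pig -> checks bit3=1, bit9=1 (all 1) -> maybe
Query results in order: maybe maybe

Answer: maybe maybe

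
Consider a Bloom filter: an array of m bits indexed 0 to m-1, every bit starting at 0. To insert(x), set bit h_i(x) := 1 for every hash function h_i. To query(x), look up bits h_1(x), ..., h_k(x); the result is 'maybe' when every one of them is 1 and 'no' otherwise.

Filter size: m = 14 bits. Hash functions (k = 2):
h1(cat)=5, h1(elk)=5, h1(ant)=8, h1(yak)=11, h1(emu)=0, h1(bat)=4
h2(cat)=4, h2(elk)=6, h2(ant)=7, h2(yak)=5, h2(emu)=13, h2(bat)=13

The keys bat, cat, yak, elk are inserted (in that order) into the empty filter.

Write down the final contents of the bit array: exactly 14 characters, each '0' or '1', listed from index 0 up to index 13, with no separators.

Answer: 00001110000101

Derivation:
Start: bits=00000000000000
After insert 'bat': sets bits 4 13 -> bits=00001000000001
After insert 'cat': sets bits 4 5 -> bits=00001100000001
After insert 'yak': sets bits 5 11 -> bits=00001100000101
After insert 'elk': sets bits 5 6 -> bits=00001110000101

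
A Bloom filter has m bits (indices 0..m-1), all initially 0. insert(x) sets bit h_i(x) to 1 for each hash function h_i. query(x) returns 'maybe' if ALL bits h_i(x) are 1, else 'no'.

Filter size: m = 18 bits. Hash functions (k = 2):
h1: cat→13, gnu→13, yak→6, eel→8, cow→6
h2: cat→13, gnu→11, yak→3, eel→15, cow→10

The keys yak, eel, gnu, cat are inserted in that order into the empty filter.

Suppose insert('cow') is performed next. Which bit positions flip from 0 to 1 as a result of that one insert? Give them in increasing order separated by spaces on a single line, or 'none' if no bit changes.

Answer: 10

Derivation:
Start: bits=000000000000000000
After insert 'yak': sets bits 3 6 -> bits=000100100000000000
After insert 'eel': sets bits 8 15 -> bits=000100101000000100
After insert 'gnu': sets bits 11 13 -> bits=000100101001010100
After insert 'cat': sets bits 13 -> bits=000100101001010100
insert 'cow' would touch bits 6 10; currently bit6=1, bit10=0
Bits that are 0 among those (would change 0->1): 10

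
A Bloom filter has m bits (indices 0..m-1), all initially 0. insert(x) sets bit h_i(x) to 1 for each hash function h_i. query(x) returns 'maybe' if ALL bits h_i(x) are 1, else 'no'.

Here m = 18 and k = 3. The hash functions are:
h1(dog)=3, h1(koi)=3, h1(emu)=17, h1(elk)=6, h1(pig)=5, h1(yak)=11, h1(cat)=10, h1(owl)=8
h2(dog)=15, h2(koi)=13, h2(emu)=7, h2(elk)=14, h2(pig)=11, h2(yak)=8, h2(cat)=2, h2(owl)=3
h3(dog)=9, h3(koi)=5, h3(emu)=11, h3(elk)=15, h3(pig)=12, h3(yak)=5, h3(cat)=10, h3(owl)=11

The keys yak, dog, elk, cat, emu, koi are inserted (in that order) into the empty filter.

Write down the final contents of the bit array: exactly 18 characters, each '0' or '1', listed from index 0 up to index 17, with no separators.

Start: bits=000000000000000000
After insert 'yak': sets bits 5 8 11 -> bits=000001001001000000
After insert 'dog': sets bits 3 9 15 -> bits=000101001101000100
After insert 'elk': sets bits 6 14 15 -> bits=000101101101001100
After insert 'cat': sets bits 2 10 -> bits=001101101111001100
After insert 'emu': sets bits 7 11 17 -> bits=001101111111001101
After insert 'koi': sets bits 3 5 13 -> bits=001101111111011101

Answer: 001101111111011101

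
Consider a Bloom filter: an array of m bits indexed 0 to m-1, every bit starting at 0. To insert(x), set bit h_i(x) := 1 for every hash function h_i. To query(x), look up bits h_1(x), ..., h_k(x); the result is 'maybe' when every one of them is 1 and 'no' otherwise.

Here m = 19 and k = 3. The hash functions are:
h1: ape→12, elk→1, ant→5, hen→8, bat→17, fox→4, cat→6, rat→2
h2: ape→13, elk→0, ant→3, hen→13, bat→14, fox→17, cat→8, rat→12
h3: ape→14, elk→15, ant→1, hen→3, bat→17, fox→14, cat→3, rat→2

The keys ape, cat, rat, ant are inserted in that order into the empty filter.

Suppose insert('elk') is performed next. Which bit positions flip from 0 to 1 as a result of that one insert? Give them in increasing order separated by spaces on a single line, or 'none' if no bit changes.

Answer: 0 15

Derivation:
Start: bits=0000000000000000000
After insert 'ape': sets bits 12 13 14 -> bits=0000000000001110000
After insert 'cat': sets bits 3 6 8 -> bits=0001001010001110000
After insert 'rat': sets bits 2 12 -> bits=0011001010001110000
After insert 'ant': sets bits 1 3 5 -> bits=0111011010001110000
insert 'elk' would touch bits 0 1 15; currently bit0=0, bit1=1, bit15=0
Bits that are 0 among those (would change 0->1): 0 15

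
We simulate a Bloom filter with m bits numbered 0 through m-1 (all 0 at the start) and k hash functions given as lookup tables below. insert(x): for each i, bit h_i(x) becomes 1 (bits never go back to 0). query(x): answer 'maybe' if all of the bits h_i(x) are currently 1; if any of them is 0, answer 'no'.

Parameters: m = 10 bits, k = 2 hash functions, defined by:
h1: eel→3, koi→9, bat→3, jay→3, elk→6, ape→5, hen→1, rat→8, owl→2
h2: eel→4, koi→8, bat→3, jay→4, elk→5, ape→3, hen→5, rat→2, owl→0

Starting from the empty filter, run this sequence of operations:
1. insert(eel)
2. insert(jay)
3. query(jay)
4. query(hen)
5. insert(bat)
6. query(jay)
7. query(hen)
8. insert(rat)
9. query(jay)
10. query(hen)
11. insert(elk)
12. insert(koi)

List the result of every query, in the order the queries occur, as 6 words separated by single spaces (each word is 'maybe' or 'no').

Answer: maybe no maybe no maybe no

Derivation:
Start: bits=0000000000
Op 1: insert eel -> sets bits 3 4 -> bits=0001100000
Op 2: insert jay -> sets bits 3 4 -> bits=0001100000
Op 3: query jay -> checks bit3=1, bit4=1 (all 1) -> maybe
Op 4: query hen -> checks bit1=0, bit5=0 (has a 0) -> no
Op 5: insert bat -> sets bits 3 -> bits=0001100000
Op 6: query jay -> checks bit3=1, bit4=1 (all 1) -> maybe
Op 7: query hen -> checks bit1=0, bit5=0 (has a 0) -> no
Op 8: insert rat -> sets bits 2 8 -> bits=0011100010
Op 9: query jay -> checks bit3=1, bit4=1 (all 1) -> maybe
Op 10: query hen -> checks bit1=0, bit5=0 (has a 0) -> no
Op 11: insert elk -> sets bits 5 6 -> bits=0011111010
Op 12: insert koi -> sets bits 8 9 -> bits=0011111011
Query results in order: maybe no maybe no maybe no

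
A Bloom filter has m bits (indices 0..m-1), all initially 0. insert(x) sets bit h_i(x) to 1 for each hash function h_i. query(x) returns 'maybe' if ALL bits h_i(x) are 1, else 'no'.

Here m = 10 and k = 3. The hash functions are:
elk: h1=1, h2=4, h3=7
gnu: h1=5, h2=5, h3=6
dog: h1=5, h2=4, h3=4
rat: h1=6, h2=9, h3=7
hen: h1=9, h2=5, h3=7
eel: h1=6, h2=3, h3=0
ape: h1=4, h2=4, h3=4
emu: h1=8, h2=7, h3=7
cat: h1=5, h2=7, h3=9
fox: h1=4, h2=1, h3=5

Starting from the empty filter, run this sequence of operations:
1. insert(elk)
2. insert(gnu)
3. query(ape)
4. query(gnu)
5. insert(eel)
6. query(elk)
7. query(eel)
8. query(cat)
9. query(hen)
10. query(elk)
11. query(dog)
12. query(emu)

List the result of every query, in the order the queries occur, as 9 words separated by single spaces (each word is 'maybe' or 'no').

Answer: maybe maybe maybe maybe no no maybe maybe no

Derivation:
Start: bits=0000000000
Op 1: insert elk -> sets bits 1 4 7 -> bits=0100100100
Op 2: insert gnu -> sets bits 5 6 -> bits=0100111100
Op 3: query ape -> checks bit4=1 (all 1) -> maybe
Op 4: query gnu -> checks bit5=1, bit6=1 (all 1) -> maybe
Op 5: insert eel -> sets bits 0 3 6 -> bits=1101111100
Op 6: query elk -> checks bit1=1, bit4=1, bit7=1 (all 1) -> maybe
Op 7: query eel -> checks bit0=1, bit3=1, bit6=1 (all 1) -> maybe
Op 8: query cat -> checks bit5=1, bit7=1, bit9=0 (has a 0) -> no
Op 9: query hen -> checks bit5=1, bit7=1, bit9=0 (has a 0) -> no
Op 10: query elk -> checks bit1=1, bit4=1, bit7=1 (all 1) -> maybe
Op 11: query dog -> checks bit4=1, bit5=1 (all 1) -> maybe
Op 12: query emu -> checks bit7=1, bit8=0 (has a 0) -> no
Query results in order: maybe maybe maybe maybe no no maybe maybe no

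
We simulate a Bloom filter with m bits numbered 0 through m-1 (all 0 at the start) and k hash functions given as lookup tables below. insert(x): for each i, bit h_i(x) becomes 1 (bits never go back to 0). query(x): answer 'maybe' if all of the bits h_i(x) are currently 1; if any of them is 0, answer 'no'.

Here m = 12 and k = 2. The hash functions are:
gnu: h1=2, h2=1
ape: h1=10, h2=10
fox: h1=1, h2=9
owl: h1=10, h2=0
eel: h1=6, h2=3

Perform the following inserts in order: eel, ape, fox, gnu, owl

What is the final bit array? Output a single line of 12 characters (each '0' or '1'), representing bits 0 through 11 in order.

Answer: 111100100110

Derivation:
Start: bits=000000000000
After insert 'eel': sets bits 3 6 -> bits=000100100000
After insert 'ape': sets bits 10 -> bits=000100100010
After insert 'fox': sets bits 1 9 -> bits=010100100110
After insert 'gnu': sets bits 1 2 -> bits=011100100110
After insert 'owl': sets bits 0 10 -> bits=111100100110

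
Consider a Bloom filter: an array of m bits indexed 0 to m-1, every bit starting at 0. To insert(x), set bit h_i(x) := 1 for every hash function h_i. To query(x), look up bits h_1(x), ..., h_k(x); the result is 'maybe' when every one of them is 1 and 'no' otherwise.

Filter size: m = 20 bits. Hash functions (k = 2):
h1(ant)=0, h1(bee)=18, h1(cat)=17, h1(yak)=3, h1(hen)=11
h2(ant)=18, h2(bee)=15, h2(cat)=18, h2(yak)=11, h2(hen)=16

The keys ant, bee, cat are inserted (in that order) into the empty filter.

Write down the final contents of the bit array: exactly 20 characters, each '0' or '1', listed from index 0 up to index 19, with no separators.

Start: bits=00000000000000000000
After insert 'ant': sets bits 0 18 -> bits=10000000000000000010
After insert 'bee': sets bits 15 18 -> bits=10000000000000010010
After insert 'cat': sets bits 17 18 -> bits=10000000000000010110

Answer: 10000000000000010110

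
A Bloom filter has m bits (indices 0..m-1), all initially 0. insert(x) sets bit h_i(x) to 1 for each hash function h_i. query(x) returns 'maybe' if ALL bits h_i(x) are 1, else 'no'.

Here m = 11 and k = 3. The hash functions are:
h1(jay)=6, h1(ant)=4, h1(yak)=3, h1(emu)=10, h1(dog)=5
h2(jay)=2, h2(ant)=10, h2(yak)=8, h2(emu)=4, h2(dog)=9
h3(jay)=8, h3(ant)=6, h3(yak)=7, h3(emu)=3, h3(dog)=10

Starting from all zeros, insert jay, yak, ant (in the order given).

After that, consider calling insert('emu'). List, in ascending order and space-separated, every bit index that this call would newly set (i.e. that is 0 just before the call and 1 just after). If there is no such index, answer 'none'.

Start: bits=00000000000
After insert 'jay': sets bits 2 6 8 -> bits=00100010100
After insert 'yak': sets bits 3 7 8 -> bits=00110011100
After insert 'ant': sets bits 4 6 10 -> bits=00111011101
insert 'emu' would touch bits 3 4 10; currently bit3=1, bit4=1, bit10=1
Bits that are 0 among those (would change 0->1): none

Answer: none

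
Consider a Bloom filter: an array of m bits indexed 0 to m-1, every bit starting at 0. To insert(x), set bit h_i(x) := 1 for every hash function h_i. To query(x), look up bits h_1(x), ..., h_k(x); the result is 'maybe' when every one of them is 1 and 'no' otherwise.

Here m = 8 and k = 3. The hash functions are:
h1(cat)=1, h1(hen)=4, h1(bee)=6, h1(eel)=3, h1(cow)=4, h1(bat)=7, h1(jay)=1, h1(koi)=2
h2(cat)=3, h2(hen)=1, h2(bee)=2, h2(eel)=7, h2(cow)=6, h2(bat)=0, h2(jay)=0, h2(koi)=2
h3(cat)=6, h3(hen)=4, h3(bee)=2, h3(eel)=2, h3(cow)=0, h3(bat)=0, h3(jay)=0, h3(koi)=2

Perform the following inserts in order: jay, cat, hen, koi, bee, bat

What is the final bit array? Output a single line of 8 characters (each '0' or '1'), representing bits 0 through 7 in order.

Answer: 11111011

Derivation:
Start: bits=00000000
After insert 'jay': sets bits 0 1 -> bits=11000000
After insert 'cat': sets bits 1 3 6 -> bits=11010010
After insert 'hen': sets bits 1 4 -> bits=11011010
After insert 'koi': sets bits 2 -> bits=11111010
After insert 'bee': sets bits 2 6 -> bits=11111010
After insert 'bat': sets bits 0 7 -> bits=11111011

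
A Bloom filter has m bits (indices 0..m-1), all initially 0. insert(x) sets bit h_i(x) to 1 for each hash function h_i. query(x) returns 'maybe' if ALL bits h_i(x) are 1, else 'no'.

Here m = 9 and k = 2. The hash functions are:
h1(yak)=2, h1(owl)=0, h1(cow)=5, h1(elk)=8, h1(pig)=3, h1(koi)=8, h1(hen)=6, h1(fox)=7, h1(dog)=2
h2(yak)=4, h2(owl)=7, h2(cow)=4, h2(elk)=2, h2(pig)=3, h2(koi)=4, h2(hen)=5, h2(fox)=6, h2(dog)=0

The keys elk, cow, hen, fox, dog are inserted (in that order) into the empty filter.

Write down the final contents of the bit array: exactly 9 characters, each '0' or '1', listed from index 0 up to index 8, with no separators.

Answer: 101011111

Derivation:
Start: bits=000000000
After insert 'elk': sets bits 2 8 -> bits=001000001
After insert 'cow': sets bits 4 5 -> bits=001011001
After insert 'hen': sets bits 5 6 -> bits=001011101
After insert 'fox': sets bits 6 7 -> bits=001011111
After insert 'dog': sets bits 0 2 -> bits=101011111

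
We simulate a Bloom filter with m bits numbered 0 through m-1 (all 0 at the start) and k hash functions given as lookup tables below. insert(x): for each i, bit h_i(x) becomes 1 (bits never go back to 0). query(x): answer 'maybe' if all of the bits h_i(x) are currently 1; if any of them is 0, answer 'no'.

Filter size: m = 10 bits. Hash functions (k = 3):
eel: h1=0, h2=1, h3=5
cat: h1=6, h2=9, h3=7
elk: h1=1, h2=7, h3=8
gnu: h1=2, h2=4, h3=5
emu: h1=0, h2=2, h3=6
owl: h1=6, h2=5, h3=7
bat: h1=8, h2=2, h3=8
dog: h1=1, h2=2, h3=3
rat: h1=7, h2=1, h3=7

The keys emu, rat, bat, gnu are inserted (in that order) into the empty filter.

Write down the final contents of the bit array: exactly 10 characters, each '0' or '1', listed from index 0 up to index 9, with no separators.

Answer: 1110111110

Derivation:
Start: bits=0000000000
After insert 'emu': sets bits 0 2 6 -> bits=1010001000
After insert 'rat': sets bits 1 7 -> bits=1110001100
After insert 'bat': sets bits 2 8 -> bits=1110001110
After insert 'gnu': sets bits 2 4 5 -> bits=1110111110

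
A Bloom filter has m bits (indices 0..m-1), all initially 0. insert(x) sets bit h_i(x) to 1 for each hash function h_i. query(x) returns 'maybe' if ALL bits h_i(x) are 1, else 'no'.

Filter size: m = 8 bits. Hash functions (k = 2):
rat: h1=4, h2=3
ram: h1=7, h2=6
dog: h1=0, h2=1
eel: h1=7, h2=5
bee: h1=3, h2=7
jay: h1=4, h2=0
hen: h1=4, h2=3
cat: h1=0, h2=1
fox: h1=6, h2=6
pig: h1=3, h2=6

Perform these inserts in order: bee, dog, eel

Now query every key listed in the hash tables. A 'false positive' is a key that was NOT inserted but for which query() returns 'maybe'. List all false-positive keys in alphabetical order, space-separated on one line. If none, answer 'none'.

Start: bits=00000000
After insert 'bee': sets bits 3 7 -> bits=00010001
After insert 'dog': sets bits 0 1 -> bits=11010001
After insert 'eel': sets bits 5 7 -> bits=11010101
Not inserted: cat fox hen jay pig ram rat — query each against bits=11010101:
query cat: checks bit0=1, bit1=1 (all 1) -> maybe => FALSE POSITIVE
query fox: checks bit6=0 (has a 0) -> no => not a false positive
query hen: checks bit3=1, bit4=0 (has a 0) -> no => not a false positive
query jay: checks bit0=1, bit4=0 (has a 0) -> no => not a false positive
query pig: checks bit3=1, bit6=0 (has a 0) -> no => not a false positive
query ram: checks bit6=0, bit7=1 (has a 0) -> no => not a false positive
query rat: checks bit3=1, bit4=0 (has a 0) -> no => not a false positive
False positives (alphabetical): cat

Answer: cat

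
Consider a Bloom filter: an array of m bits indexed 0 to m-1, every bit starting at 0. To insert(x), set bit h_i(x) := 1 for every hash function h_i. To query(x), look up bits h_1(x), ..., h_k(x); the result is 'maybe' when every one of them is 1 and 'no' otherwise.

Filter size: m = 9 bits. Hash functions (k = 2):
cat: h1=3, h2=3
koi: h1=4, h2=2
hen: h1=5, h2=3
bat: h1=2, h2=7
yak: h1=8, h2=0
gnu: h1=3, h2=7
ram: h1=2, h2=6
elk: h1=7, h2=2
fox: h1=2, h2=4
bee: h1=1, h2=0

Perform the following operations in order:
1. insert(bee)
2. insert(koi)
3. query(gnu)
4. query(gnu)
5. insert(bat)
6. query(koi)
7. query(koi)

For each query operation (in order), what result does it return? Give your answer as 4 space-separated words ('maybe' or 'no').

Answer: no no maybe maybe

Derivation:
Start: bits=000000000
Op 1: insert bee -> sets bits 0 1 -> bits=110000000
Op 2: insert koi -> sets bits 2 4 -> bits=111010000
Op 3: query gnu -> checks bit3=0, bit7=0 (has a 0) -> no
Op 4: query gnu -> checks bit3=0, bit7=0 (has a 0) -> no
Op 5: insert bat -> sets bits 2 7 -> bits=111010010
Op 6: query koi -> checks bit2=1, bit4=1 (all 1) -> maybe
Op 7: query koi -> checks bit2=1, bit4=1 (all 1) -> maybe
Query results in order: no no maybe maybe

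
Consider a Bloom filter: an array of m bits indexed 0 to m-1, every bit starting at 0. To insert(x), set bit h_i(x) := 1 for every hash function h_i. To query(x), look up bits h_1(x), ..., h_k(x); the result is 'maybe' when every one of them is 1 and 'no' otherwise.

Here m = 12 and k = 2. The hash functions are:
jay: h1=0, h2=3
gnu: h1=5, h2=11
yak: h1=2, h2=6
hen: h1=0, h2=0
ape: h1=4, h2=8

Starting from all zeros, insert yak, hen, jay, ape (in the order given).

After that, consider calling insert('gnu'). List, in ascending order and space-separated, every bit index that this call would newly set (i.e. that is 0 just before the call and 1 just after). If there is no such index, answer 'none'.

Answer: 5 11

Derivation:
Start: bits=000000000000
After insert 'yak': sets bits 2 6 -> bits=001000100000
After insert 'hen': sets bits 0 -> bits=101000100000
After insert 'jay': sets bits 0 3 -> bits=101100100000
After insert 'ape': sets bits 4 8 -> bits=101110101000
insert 'gnu' would touch bits 5 11; currently bit5=0, bit11=0
Bits that are 0 among those (would change 0->1): 5 11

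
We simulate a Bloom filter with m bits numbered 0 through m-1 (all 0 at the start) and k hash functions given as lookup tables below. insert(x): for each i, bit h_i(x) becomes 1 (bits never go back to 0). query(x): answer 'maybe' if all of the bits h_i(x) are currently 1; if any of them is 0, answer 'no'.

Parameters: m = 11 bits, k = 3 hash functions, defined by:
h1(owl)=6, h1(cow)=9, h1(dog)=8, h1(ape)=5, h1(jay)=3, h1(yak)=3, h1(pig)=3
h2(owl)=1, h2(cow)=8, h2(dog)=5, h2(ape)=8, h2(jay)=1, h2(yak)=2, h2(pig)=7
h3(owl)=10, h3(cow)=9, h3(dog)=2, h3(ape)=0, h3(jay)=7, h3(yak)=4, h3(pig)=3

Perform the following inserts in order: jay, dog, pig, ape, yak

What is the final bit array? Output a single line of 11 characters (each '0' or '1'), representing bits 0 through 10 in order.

Answer: 11111101100

Derivation:
Start: bits=00000000000
After insert 'jay': sets bits 1 3 7 -> bits=01010001000
After insert 'dog': sets bits 2 5 8 -> bits=01110101100
After insert 'pig': sets bits 3 7 -> bits=01110101100
After insert 'ape': sets bits 0 5 8 -> bits=11110101100
After insert 'yak': sets bits 2 3 4 -> bits=11111101100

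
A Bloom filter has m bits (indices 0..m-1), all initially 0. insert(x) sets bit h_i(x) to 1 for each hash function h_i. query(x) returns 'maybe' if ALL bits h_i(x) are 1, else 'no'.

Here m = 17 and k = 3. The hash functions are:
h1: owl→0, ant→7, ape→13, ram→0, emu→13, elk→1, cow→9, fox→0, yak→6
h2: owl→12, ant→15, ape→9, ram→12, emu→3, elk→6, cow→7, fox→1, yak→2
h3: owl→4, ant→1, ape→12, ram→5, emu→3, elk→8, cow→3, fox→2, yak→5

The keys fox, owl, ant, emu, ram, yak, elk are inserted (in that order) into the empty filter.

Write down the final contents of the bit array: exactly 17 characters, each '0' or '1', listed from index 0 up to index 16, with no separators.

Start: bits=00000000000000000
After insert 'fox': sets bits 0 1 2 -> bits=11100000000000000
After insert 'owl': sets bits 0 4 12 -> bits=11101000000010000
After insert 'ant': sets bits 1 7 15 -> bits=11101001000010010
After insert 'emu': sets bits 3 13 -> bits=11111001000011010
After insert 'ram': sets bits 0 5 12 -> bits=11111101000011010
After insert 'yak': sets bits 2 5 6 -> bits=11111111000011010
After insert 'elk': sets bits 1 6 8 -> bits=11111111100011010

Answer: 11111111100011010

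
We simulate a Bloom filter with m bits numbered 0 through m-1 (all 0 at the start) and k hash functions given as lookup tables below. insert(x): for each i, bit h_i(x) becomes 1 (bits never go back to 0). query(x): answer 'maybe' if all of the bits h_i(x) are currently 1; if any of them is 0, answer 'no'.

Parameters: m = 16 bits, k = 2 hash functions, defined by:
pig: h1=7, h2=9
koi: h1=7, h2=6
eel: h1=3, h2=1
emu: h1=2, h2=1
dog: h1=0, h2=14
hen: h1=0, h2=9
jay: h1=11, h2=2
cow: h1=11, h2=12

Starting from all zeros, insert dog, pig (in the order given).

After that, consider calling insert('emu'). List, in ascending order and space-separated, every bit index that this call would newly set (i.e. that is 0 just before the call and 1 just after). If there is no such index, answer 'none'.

Answer: 1 2

Derivation:
Start: bits=0000000000000000
After insert 'dog': sets bits 0 14 -> bits=1000000000000010
After insert 'pig': sets bits 7 9 -> bits=1000000101000010
insert 'emu' would touch bits 1 2; currently bit1=0, bit2=0
Bits that are 0 among those (would change 0->1): 1 2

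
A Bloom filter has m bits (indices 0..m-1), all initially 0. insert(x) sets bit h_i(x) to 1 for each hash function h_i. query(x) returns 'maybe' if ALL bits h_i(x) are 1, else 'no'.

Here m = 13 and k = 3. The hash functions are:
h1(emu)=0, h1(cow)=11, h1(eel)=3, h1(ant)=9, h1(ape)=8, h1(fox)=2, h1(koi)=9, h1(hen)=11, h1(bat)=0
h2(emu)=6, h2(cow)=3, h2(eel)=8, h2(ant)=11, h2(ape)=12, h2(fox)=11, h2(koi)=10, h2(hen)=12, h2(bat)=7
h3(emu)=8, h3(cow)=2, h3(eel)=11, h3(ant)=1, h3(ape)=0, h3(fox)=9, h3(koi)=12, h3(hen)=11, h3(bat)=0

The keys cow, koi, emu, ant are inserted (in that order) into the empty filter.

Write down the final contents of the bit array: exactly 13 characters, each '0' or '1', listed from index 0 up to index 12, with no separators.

Answer: 1111001011111

Derivation:
Start: bits=0000000000000
After insert 'cow': sets bits 2 3 11 -> bits=0011000000010
After insert 'koi': sets bits 9 10 12 -> bits=0011000001111
After insert 'emu': sets bits 0 6 8 -> bits=1011001011111
After insert 'ant': sets bits 1 9 11 -> bits=1111001011111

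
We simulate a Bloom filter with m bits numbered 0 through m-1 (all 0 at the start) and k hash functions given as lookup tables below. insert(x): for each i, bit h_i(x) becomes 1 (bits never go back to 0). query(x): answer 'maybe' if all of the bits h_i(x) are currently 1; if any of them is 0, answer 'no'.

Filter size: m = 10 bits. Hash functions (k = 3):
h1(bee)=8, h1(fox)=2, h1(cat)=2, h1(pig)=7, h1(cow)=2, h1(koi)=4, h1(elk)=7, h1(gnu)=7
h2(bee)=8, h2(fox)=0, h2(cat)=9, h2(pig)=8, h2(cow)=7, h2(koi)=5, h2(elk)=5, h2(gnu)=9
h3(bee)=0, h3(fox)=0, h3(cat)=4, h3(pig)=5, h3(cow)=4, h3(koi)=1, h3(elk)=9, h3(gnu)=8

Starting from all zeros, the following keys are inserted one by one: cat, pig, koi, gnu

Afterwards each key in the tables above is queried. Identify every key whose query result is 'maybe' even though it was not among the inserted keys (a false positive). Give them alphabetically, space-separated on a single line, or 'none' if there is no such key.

Answer: cow elk

Derivation:
Start: bits=0000000000
After insert 'cat': sets bits 2 4 9 -> bits=0010100001
After insert 'pig': sets bits 5 7 8 -> bits=0010110111
After insert 'koi': sets bits 1 4 5 -> bits=0110110111
After insert 'gnu': sets bits 7 8 9 -> bits=0110110111
Not inserted: bee cow elk fox — query each against bits=0110110111:
query bee: checks bit0=0, bit8=1 (has a 0) -> no => not a false positive
query cow: checks bit2=1, bit4=1, bit7=1 (all 1) -> maybe => FALSE POSITIVE
query elk: checks bit5=1, bit7=1, bit9=1 (all 1) -> maybe => FALSE POSITIVE
query fox: checks bit0=0, bit2=1 (has a 0) -> no => not a false positive
False positives (alphabetical): cow elk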